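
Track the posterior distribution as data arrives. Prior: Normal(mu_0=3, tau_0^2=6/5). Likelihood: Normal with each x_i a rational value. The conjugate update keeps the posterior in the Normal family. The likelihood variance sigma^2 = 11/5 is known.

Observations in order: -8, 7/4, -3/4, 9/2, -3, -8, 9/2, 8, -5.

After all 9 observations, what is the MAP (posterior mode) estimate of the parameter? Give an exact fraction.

obs 1: x=-8 → posterior Normal(-15/17, 66/85)
obs 2: x=7/4 → posterior Normal(-9/46, 66/115)
obs 3: x=-3/4 → posterior Normal(-9/29, 66/145)
obs 4: x=9/2 → posterior Normal(18/35, 66/175)
obs 5: x=-3 → posterior Normal(0, 66/205)
obs 6: x=-8 → posterior Normal(-48/47, 66/235)
obs 7: x=9/2 → posterior Normal(-21/53, 66/265)
obs 8: x=8 → posterior Normal(27/59, 66/295)
obs 9: x=-5 → posterior Normal(-3/65, 66/325)

-3/65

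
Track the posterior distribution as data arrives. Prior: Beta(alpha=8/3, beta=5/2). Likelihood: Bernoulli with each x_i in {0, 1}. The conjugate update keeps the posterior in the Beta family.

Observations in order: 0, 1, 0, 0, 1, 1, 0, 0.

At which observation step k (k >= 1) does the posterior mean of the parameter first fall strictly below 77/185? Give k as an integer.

k = 4

obs 1: x=0 → posterior Beta(8/3, 7/2)
obs 2: x=1 → posterior Beta(11/3, 7/2)
obs 3: x=0 → posterior Beta(11/3, 9/2)
obs 4: x=0 → posterior Beta(11/3, 11/2)
obs 5: x=1 → posterior Beta(14/3, 11/2)
obs 6: x=1 → posterior Beta(17/3, 11/2)
obs 7: x=0 → posterior Beta(17/3, 13/2)
obs 8: x=0 → posterior Beta(17/3, 15/2)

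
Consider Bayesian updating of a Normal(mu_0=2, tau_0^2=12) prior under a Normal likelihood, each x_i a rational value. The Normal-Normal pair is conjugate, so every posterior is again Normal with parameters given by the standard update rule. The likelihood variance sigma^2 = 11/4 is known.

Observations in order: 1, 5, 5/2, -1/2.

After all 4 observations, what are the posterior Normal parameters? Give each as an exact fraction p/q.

obs 1: x=1 → posterior Normal(70/59, 132/59)
obs 2: x=5 → posterior Normal(310/107, 132/107)
obs 3: x=5/2 → posterior Normal(86/31, 132/155)
obs 4: x=-1/2 → posterior Normal(2, 132/203)

mu_0=2, tau_0^2=132/203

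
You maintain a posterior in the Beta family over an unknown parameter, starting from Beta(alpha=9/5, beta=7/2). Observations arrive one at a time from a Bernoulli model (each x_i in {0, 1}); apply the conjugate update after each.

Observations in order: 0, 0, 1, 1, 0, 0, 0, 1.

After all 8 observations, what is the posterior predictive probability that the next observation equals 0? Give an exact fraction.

85/133

obs 1: x=0 → posterior Beta(9/5, 9/2)
obs 2: x=0 → posterior Beta(9/5, 11/2)
obs 3: x=1 → posterior Beta(14/5, 11/2)
obs 4: x=1 → posterior Beta(19/5, 11/2)
obs 5: x=0 → posterior Beta(19/5, 13/2)
obs 6: x=0 → posterior Beta(19/5, 15/2)
obs 7: x=0 → posterior Beta(19/5, 17/2)
obs 8: x=1 → posterior Beta(24/5, 17/2)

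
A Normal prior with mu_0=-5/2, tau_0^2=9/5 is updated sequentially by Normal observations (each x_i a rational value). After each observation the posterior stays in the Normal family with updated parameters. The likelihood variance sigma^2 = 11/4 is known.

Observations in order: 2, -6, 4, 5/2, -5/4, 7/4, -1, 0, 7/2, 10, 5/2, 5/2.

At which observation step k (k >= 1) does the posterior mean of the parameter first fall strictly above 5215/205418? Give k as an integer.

k = 9

obs 1: x=2 → posterior Normal(-131/182, 99/91)
obs 2: x=-6 → posterior Normal(-563/254, 99/127)
obs 3: x=4 → posterior Normal(-275/326, 99/163)
obs 4: x=5/2 → posterior Normal(-95/398, 99/199)
obs 5: x=-5/4 → posterior Normal(-37/94, 99/235)
obs 6: x=7/4 → posterior Normal(-59/542, 99/271)
obs 7: x=-1 → posterior Normal(-131/614, 99/307)
obs 8: x=0 → posterior Normal(-131/686, 99/343)
obs 9: x=7/2 → posterior Normal(121/758, 99/379)
obs 10: x=10 → posterior Normal(841/830, 99/415)
obs 11: x=5/2 → posterior Normal(1021/902, 9/41)
obs 12: x=5/2 → posterior Normal(1201/974, 99/487)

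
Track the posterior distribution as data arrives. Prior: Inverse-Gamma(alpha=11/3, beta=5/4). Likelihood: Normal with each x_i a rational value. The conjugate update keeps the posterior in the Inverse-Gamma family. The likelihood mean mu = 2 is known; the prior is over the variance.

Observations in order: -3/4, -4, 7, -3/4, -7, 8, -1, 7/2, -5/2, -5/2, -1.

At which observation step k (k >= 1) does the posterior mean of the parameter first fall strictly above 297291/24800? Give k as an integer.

k = 5

obs 1: x=-3/4 → posterior Inverse-Gamma(25/6, 161/32)
obs 2: x=-4 → posterior Inverse-Gamma(14/3, 737/32)
obs 3: x=7 → posterior Inverse-Gamma(31/6, 1137/32)
obs 4: x=-3/4 → posterior Inverse-Gamma(17/3, 629/16)
obs 5: x=-7 → posterior Inverse-Gamma(37/6, 1277/16)
obs 6: x=8 → posterior Inverse-Gamma(20/3, 1565/16)
obs 7: x=-1 → posterior Inverse-Gamma(43/6, 1637/16)
obs 8: x=7/2 → posterior Inverse-Gamma(23/3, 1655/16)
obs 9: x=-5/2 → posterior Inverse-Gamma(49/6, 1817/16)
obs 10: x=-5/2 → posterior Inverse-Gamma(26/3, 1979/16)
obs 11: x=-1 → posterior Inverse-Gamma(55/6, 2051/16)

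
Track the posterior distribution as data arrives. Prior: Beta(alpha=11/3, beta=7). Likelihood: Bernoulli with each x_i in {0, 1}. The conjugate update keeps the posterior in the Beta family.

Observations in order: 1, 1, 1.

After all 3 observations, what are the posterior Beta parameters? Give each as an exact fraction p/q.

alpha=20/3, beta=7

obs 1: x=1 → posterior Beta(14/3, 7)
obs 2: x=1 → posterior Beta(17/3, 7)
obs 3: x=1 → posterior Beta(20/3, 7)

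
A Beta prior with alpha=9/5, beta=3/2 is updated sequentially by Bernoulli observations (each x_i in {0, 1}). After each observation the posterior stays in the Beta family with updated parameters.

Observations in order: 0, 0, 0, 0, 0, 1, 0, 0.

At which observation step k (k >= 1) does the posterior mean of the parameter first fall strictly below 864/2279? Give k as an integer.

k = 2

obs 1: x=0 → posterior Beta(9/5, 5/2)
obs 2: x=0 → posterior Beta(9/5, 7/2)
obs 3: x=0 → posterior Beta(9/5, 9/2)
obs 4: x=0 → posterior Beta(9/5, 11/2)
obs 5: x=0 → posterior Beta(9/5, 13/2)
obs 6: x=1 → posterior Beta(14/5, 13/2)
obs 7: x=0 → posterior Beta(14/5, 15/2)
obs 8: x=0 → posterior Beta(14/5, 17/2)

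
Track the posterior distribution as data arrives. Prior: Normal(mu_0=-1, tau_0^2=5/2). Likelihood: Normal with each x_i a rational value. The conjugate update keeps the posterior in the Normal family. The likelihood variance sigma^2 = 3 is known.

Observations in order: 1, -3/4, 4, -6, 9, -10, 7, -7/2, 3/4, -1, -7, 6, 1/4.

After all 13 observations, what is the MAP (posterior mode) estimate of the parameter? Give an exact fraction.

obs 1: x=1 → posterior Normal(-1/11, 15/11)
obs 2: x=-3/4 → posterior Normal(-19/64, 15/16)
obs 3: x=4 → posterior Normal(61/84, 5/7)
obs 4: x=-6 → posterior Normal(-59/104, 15/26)
obs 5: x=9 → posterior Normal(121/124, 15/31)
obs 6: x=-10 → posterior Normal(-79/144, 5/12)
obs 7: x=7 → posterior Normal(61/164, 15/41)
obs 8: x=-7/2 → posterior Normal(-9/184, 15/46)
obs 9: x=3/4 → posterior Normal(1/34, 5/17)
obs 10: x=-1 → posterior Normal(-1/16, 15/56)
obs 11: x=-7 → posterior Normal(-77/122, 15/61)
obs 12: x=6 → posterior Normal(-17/132, 5/22)
obs 13: x=1/4 → posterior Normal(-29/284, 15/71)

-29/284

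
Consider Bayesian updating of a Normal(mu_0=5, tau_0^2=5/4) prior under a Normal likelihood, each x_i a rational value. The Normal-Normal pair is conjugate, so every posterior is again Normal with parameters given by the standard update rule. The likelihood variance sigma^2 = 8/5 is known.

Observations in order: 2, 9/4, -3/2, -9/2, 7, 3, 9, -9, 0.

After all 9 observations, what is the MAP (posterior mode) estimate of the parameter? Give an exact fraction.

obs 1: x=2 → posterior Normal(70/19, 40/57)
obs 2: x=9/4 → posterior Normal(1065/328, 20/41)
obs 3: x=-3/2 → posterior Normal(915/428, 40/107)
obs 4: x=-9/2 → posterior Normal(155/176, 10/33)
obs 5: x=7 → posterior Normal(1165/628, 40/157)
obs 6: x=3 → posterior Normal(1465/728, 20/91)
obs 7: x=9 → posterior Normal(2365/828, 40/207)
obs 8: x=-9 → posterior Normal(1465/928, 5/29)
obs 9: x=0 → posterior Normal(1465/1028, 40/257)

1465/1028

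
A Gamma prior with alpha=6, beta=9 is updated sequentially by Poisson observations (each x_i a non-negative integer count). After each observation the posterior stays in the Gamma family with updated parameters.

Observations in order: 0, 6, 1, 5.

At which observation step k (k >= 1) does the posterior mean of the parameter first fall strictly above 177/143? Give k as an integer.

k = 4

obs 1: x=0 → posterior Gamma(6, 10)
obs 2: x=6 → posterior Gamma(12, 11)
obs 3: x=1 → posterior Gamma(13, 12)
obs 4: x=5 → posterior Gamma(18, 13)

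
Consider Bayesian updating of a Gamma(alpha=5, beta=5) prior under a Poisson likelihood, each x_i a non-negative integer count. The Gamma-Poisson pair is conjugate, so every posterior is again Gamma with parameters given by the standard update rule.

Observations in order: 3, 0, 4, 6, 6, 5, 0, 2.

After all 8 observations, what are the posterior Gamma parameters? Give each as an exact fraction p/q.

alpha=31, beta=13

obs 1: x=3 → posterior Gamma(8, 6)
obs 2: x=0 → posterior Gamma(8, 7)
obs 3: x=4 → posterior Gamma(12, 8)
obs 4: x=6 → posterior Gamma(18, 9)
obs 5: x=6 → posterior Gamma(24, 10)
obs 6: x=5 → posterior Gamma(29, 11)
obs 7: x=0 → posterior Gamma(29, 12)
obs 8: x=2 → posterior Gamma(31, 13)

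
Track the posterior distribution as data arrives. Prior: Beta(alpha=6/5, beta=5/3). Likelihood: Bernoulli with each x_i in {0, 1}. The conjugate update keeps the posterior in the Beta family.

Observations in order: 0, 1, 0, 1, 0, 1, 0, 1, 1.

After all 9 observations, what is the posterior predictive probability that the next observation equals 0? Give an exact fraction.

85/178

obs 1: x=0 → posterior Beta(6/5, 8/3)
obs 2: x=1 → posterior Beta(11/5, 8/3)
obs 3: x=0 → posterior Beta(11/5, 11/3)
obs 4: x=1 → posterior Beta(16/5, 11/3)
obs 5: x=0 → posterior Beta(16/5, 14/3)
obs 6: x=1 → posterior Beta(21/5, 14/3)
obs 7: x=0 → posterior Beta(21/5, 17/3)
obs 8: x=1 → posterior Beta(26/5, 17/3)
obs 9: x=1 → posterior Beta(31/5, 17/3)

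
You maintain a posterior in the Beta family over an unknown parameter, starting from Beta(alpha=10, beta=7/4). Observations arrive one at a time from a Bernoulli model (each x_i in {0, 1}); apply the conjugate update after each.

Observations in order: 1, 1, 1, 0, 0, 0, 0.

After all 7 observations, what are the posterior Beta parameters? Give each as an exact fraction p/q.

obs 1: x=1 → posterior Beta(11, 7/4)
obs 2: x=1 → posterior Beta(12, 7/4)
obs 3: x=1 → posterior Beta(13, 7/4)
obs 4: x=0 → posterior Beta(13, 11/4)
obs 5: x=0 → posterior Beta(13, 15/4)
obs 6: x=0 → posterior Beta(13, 19/4)
obs 7: x=0 → posterior Beta(13, 23/4)

alpha=13, beta=23/4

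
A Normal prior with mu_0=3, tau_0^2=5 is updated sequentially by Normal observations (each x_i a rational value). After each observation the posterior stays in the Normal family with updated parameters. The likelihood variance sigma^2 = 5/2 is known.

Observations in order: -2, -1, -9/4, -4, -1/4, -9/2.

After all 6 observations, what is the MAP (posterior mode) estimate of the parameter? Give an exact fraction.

obs 1: x=-2 → posterior Normal(-1/3, 5/3)
obs 2: x=-1 → posterior Normal(-3/5, 1)
obs 3: x=-9/4 → posterior Normal(-15/14, 5/7)
obs 4: x=-4 → posterior Normal(-31/18, 5/9)
obs 5: x=-1/4 → posterior Normal(-16/11, 5/11)
obs 6: x=-9/2 → posterior Normal(-25/13, 5/13)

-25/13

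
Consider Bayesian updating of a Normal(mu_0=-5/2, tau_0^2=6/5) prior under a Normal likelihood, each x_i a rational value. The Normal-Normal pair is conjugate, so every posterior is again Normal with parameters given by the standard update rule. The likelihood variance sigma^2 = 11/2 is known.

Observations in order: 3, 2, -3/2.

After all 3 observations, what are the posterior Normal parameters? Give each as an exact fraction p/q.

mu_0=-191/182, tau_0^2=66/91

obs 1: x=3 → posterior Normal(-203/134, 66/67)
obs 2: x=2 → posterior Normal(-155/158, 66/79)
obs 3: x=-3/2 → posterior Normal(-191/182, 66/91)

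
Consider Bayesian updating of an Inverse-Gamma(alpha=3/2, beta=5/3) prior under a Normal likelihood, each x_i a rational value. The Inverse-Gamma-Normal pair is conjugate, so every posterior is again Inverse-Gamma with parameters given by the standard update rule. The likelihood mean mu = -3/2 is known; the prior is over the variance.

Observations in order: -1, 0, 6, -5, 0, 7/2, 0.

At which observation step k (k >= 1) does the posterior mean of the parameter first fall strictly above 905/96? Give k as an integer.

k = 3

obs 1: x=-1 → posterior Inverse-Gamma(2, 43/24)
obs 2: x=0 → posterior Inverse-Gamma(5/2, 35/12)
obs 3: x=6 → posterior Inverse-Gamma(3, 745/24)
obs 4: x=-5 → posterior Inverse-Gamma(7/2, 223/6)
obs 5: x=0 → posterior Inverse-Gamma(4, 919/24)
obs 6: x=7/2 → posterior Inverse-Gamma(9/2, 1219/24)
obs 7: x=0 → posterior Inverse-Gamma(5, 623/12)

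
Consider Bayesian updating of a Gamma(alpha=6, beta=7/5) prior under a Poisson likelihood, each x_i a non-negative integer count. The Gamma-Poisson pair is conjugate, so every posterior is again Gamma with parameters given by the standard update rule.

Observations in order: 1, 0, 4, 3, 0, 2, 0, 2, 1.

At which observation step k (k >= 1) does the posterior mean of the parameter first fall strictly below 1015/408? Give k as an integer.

k = 2

obs 1: x=1 → posterior Gamma(7, 12/5)
obs 2: x=0 → posterior Gamma(7, 17/5)
obs 3: x=4 → posterior Gamma(11, 22/5)
obs 4: x=3 → posterior Gamma(14, 27/5)
obs 5: x=0 → posterior Gamma(14, 32/5)
obs 6: x=2 → posterior Gamma(16, 37/5)
obs 7: x=0 → posterior Gamma(16, 42/5)
obs 8: x=2 → posterior Gamma(18, 47/5)
obs 9: x=1 → posterior Gamma(19, 52/5)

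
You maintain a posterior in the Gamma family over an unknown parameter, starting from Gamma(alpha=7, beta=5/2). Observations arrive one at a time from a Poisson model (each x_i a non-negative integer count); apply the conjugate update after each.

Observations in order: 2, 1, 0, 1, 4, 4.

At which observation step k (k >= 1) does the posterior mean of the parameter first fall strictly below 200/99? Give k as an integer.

k = 3

obs 1: x=2 → posterior Gamma(9, 7/2)
obs 2: x=1 → posterior Gamma(10, 9/2)
obs 3: x=0 → posterior Gamma(10, 11/2)
obs 4: x=1 → posterior Gamma(11, 13/2)
obs 5: x=4 → posterior Gamma(15, 15/2)
obs 6: x=4 → posterior Gamma(19, 17/2)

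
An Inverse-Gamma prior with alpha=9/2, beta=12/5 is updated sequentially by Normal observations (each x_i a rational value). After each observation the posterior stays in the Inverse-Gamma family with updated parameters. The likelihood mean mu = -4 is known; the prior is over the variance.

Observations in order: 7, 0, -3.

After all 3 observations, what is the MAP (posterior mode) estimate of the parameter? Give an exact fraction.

obs 1: x=7 → posterior Inverse-Gamma(5, 629/10)
obs 2: x=0 → posterior Inverse-Gamma(11/2, 709/10)
obs 3: x=-3 → posterior Inverse-Gamma(6, 357/5)

51/5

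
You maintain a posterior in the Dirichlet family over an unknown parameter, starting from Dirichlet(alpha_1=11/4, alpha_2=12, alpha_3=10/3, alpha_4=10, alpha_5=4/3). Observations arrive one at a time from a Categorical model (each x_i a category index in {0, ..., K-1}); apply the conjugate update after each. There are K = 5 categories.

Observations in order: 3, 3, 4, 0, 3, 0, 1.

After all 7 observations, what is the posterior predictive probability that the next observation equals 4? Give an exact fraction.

obs 1: x=3 → posterior Dirichlet(11/4, 12, 10/3, 11, 4/3)
obs 2: x=3 → posterior Dirichlet(11/4, 12, 10/3, 12, 4/3)
obs 3: x=4 → posterior Dirichlet(11/4, 12, 10/3, 12, 7/3)
obs 4: x=0 → posterior Dirichlet(15/4, 12, 10/3, 12, 7/3)
obs 5: x=3 → posterior Dirichlet(15/4, 12, 10/3, 13, 7/3)
obs 6: x=0 → posterior Dirichlet(19/4, 12, 10/3, 13, 7/3)
obs 7: x=1 → posterior Dirichlet(19/4, 13, 10/3, 13, 7/3)

28/437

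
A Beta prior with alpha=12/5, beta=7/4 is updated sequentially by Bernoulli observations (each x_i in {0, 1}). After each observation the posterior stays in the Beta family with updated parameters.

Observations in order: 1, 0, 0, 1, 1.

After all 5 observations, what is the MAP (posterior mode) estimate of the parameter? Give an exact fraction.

8/13

obs 1: x=1 → posterior Beta(17/5, 7/4)
obs 2: x=0 → posterior Beta(17/5, 11/4)
obs 3: x=0 → posterior Beta(17/5, 15/4)
obs 4: x=1 → posterior Beta(22/5, 15/4)
obs 5: x=1 → posterior Beta(27/5, 15/4)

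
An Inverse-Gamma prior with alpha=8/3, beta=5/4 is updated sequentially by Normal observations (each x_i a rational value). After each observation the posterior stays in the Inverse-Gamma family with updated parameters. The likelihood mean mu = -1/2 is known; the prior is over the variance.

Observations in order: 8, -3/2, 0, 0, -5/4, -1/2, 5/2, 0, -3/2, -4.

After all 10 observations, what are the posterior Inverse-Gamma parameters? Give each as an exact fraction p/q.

alpha=23/3, beta=1589/32

obs 1: x=8 → posterior Inverse-Gamma(19/6, 299/8)
obs 2: x=-3/2 → posterior Inverse-Gamma(11/3, 303/8)
obs 3: x=0 → posterior Inverse-Gamma(25/6, 38)
obs 4: x=0 → posterior Inverse-Gamma(14/3, 305/8)
obs 5: x=-5/4 → posterior Inverse-Gamma(31/6, 1229/32)
obs 6: x=-1/2 → posterior Inverse-Gamma(17/3, 1229/32)
obs 7: x=5/2 → posterior Inverse-Gamma(37/6, 1373/32)
obs 8: x=0 → posterior Inverse-Gamma(20/3, 1377/32)
obs 9: x=-3/2 → posterior Inverse-Gamma(43/6, 1393/32)
obs 10: x=-4 → posterior Inverse-Gamma(23/3, 1589/32)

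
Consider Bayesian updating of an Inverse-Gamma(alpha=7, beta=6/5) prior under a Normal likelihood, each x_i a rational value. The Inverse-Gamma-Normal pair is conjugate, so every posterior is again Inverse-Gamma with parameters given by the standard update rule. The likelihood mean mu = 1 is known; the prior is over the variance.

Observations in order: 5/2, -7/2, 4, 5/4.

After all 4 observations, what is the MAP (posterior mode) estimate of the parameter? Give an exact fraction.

obs 1: x=5/2 → posterior Inverse-Gamma(15/2, 93/40)
obs 2: x=-7/2 → posterior Inverse-Gamma(8, 249/20)
obs 3: x=4 → posterior Inverse-Gamma(17/2, 339/20)
obs 4: x=5/4 → posterior Inverse-Gamma(9, 2717/160)

2717/1600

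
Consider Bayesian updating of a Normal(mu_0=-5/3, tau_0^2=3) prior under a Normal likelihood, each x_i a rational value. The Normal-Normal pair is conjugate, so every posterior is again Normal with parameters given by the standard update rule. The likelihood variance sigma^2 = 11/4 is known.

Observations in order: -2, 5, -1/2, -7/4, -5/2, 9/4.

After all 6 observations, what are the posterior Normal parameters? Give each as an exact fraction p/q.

mu_0=-37/249, tau_0^2=33/83

obs 1: x=-2 → posterior Normal(-127/69, 33/23)
obs 2: x=5 → posterior Normal(53/105, 33/35)
obs 3: x=-1/2 → posterior Normal(35/141, 33/47)
obs 4: x=-7/4 → posterior Normal(-28/177, 33/59)
obs 5: x=-5/2 → posterior Normal(-118/213, 33/71)
obs 6: x=9/4 → posterior Normal(-37/249, 33/83)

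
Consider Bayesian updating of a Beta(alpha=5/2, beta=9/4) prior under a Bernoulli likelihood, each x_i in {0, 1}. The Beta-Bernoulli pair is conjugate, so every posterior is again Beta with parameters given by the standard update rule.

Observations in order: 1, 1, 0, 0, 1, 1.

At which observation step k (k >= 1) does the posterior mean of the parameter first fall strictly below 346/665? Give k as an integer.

k = 4

obs 1: x=1 → posterior Beta(7/2, 9/4)
obs 2: x=1 → posterior Beta(9/2, 9/4)
obs 3: x=0 → posterior Beta(9/2, 13/4)
obs 4: x=0 → posterior Beta(9/2, 17/4)
obs 5: x=1 → posterior Beta(11/2, 17/4)
obs 6: x=1 → posterior Beta(13/2, 17/4)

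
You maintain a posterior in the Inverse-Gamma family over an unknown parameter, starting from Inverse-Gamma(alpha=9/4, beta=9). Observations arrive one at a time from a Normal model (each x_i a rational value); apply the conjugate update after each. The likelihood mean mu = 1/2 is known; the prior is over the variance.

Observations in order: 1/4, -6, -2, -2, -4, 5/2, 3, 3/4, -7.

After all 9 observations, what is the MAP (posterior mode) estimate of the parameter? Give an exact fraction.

obs 1: x=1/4 → posterior Inverse-Gamma(11/4, 289/32)
obs 2: x=-6 → posterior Inverse-Gamma(13/4, 965/32)
obs 3: x=-2 → posterior Inverse-Gamma(15/4, 1065/32)
obs 4: x=-2 → posterior Inverse-Gamma(17/4, 1165/32)
obs 5: x=-4 → posterior Inverse-Gamma(19/4, 1489/32)
obs 6: x=5/2 → posterior Inverse-Gamma(21/4, 1553/32)
obs 7: x=3 → posterior Inverse-Gamma(23/4, 1653/32)
obs 8: x=3/4 → posterior Inverse-Gamma(25/4, 827/16)
obs 9: x=-7 → posterior Inverse-Gamma(27/4, 1277/16)

1277/124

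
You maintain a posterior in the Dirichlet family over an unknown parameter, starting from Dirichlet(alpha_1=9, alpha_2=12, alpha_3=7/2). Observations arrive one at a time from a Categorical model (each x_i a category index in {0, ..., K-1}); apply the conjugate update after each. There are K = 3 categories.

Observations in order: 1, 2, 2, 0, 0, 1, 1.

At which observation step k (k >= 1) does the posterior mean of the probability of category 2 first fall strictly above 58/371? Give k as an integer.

k = 2

obs 1: x=1 → posterior Dirichlet(9, 13, 7/2)
obs 2: x=2 → posterior Dirichlet(9, 13, 9/2)
obs 3: x=2 → posterior Dirichlet(9, 13, 11/2)
obs 4: x=0 → posterior Dirichlet(10, 13, 11/2)
obs 5: x=0 → posterior Dirichlet(11, 13, 11/2)
obs 6: x=1 → posterior Dirichlet(11, 14, 11/2)
obs 7: x=1 → posterior Dirichlet(11, 15, 11/2)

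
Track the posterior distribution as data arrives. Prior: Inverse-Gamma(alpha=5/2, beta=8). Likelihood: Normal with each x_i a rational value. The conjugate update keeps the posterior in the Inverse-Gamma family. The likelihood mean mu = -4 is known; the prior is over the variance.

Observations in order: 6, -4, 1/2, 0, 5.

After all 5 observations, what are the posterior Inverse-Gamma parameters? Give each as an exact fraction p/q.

alpha=5, beta=933/8

obs 1: x=6 → posterior Inverse-Gamma(3, 58)
obs 2: x=-4 → posterior Inverse-Gamma(7/2, 58)
obs 3: x=1/2 → posterior Inverse-Gamma(4, 545/8)
obs 4: x=0 → posterior Inverse-Gamma(9/2, 609/8)
obs 5: x=5 → posterior Inverse-Gamma(5, 933/8)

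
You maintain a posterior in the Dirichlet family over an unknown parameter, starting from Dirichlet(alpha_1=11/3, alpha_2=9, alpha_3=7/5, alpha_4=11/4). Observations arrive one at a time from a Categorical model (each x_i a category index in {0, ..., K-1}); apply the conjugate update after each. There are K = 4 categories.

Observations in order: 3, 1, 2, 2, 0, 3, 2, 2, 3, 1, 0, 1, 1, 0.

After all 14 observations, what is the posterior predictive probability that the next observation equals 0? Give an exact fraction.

400/1849

obs 1: x=3 → posterior Dirichlet(11/3, 9, 7/5, 15/4)
obs 2: x=1 → posterior Dirichlet(11/3, 10, 7/5, 15/4)
obs 3: x=2 → posterior Dirichlet(11/3, 10, 12/5, 15/4)
obs 4: x=2 → posterior Dirichlet(11/3, 10, 17/5, 15/4)
obs 5: x=0 → posterior Dirichlet(14/3, 10, 17/5, 15/4)
obs 6: x=3 → posterior Dirichlet(14/3, 10, 17/5, 19/4)
obs 7: x=2 → posterior Dirichlet(14/3, 10, 22/5, 19/4)
obs 8: x=2 → posterior Dirichlet(14/3, 10, 27/5, 19/4)
obs 9: x=3 → posterior Dirichlet(14/3, 10, 27/5, 23/4)
obs 10: x=1 → posterior Dirichlet(14/3, 11, 27/5, 23/4)
obs 11: x=0 → posterior Dirichlet(17/3, 11, 27/5, 23/4)
obs 12: x=1 → posterior Dirichlet(17/3, 12, 27/5, 23/4)
obs 13: x=1 → posterior Dirichlet(17/3, 13, 27/5, 23/4)
obs 14: x=0 → posterior Dirichlet(20/3, 13, 27/5, 23/4)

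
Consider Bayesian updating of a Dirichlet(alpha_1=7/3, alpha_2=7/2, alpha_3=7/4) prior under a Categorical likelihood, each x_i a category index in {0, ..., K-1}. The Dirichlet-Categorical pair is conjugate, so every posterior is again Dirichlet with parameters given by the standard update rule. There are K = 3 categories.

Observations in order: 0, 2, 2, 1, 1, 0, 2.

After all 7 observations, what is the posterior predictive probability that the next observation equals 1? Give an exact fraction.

66/175

obs 1: x=0 → posterior Dirichlet(10/3, 7/2, 7/4)
obs 2: x=2 → posterior Dirichlet(10/3, 7/2, 11/4)
obs 3: x=2 → posterior Dirichlet(10/3, 7/2, 15/4)
obs 4: x=1 → posterior Dirichlet(10/3, 9/2, 15/4)
obs 5: x=1 → posterior Dirichlet(10/3, 11/2, 15/4)
obs 6: x=0 → posterior Dirichlet(13/3, 11/2, 15/4)
obs 7: x=2 → posterior Dirichlet(13/3, 11/2, 19/4)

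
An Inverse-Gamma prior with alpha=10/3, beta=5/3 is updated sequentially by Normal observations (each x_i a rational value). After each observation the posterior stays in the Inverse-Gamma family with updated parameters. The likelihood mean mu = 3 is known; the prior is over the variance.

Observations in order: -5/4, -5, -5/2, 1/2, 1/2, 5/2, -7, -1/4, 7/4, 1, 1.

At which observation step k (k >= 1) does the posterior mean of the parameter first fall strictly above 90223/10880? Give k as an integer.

obs 1: x=-5/4 → posterior Inverse-Gamma(23/6, 1027/96)
obs 2: x=-5 → posterior Inverse-Gamma(13/3, 4099/96)
obs 3: x=-5/2 → posterior Inverse-Gamma(29/6, 5551/96)
obs 4: x=1/2 → posterior Inverse-Gamma(16/3, 5851/96)
obs 5: x=1/2 → posterior Inverse-Gamma(35/6, 6151/96)
obs 6: x=5/2 → posterior Inverse-Gamma(19/3, 6163/96)
obs 7: x=-7 → posterior Inverse-Gamma(41/6, 10963/96)
obs 8: x=-1/4 → posterior Inverse-Gamma(22/3, 5735/48)
obs 9: x=7/4 → posterior Inverse-Gamma(47/6, 11545/96)
obs 10: x=1 → posterior Inverse-Gamma(25/3, 11737/96)
obs 11: x=1 → posterior Inverse-Gamma(53/6, 11929/96)

k = 2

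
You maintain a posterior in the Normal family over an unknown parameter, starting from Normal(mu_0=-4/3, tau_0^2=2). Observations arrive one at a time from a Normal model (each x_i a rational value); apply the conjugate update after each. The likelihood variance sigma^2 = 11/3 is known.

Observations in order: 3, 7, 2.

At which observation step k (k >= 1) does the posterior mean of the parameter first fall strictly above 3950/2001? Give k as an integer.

k = 3

obs 1: x=3 → posterior Normal(10/51, 22/17)
obs 2: x=7 → posterior Normal(136/69, 22/23)
obs 3: x=2 → posterior Normal(172/87, 22/29)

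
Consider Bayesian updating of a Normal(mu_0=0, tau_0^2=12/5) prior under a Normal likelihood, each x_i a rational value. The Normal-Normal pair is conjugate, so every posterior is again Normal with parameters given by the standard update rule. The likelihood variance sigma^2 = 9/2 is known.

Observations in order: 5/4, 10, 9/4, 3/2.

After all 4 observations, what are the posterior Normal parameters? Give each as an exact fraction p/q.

obs 1: x=5/4 → posterior Normal(10/23, 36/23)
obs 2: x=10 → posterior Normal(90/31, 36/31)
obs 3: x=9/4 → posterior Normal(36/13, 12/13)
obs 4: x=3/2 → posterior Normal(120/47, 36/47)

mu_0=120/47, tau_0^2=36/47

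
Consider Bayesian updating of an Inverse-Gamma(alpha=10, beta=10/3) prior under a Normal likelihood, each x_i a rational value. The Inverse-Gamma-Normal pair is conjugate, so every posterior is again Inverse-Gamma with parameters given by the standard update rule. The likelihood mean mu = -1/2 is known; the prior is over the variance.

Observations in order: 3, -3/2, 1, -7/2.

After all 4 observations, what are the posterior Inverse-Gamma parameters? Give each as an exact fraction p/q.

obs 1: x=3 → posterior Inverse-Gamma(21/2, 227/24)
obs 2: x=-3/2 → posterior Inverse-Gamma(11, 239/24)
obs 3: x=1 → posterior Inverse-Gamma(23/2, 133/12)
obs 4: x=-7/2 → posterior Inverse-Gamma(12, 187/12)

alpha=12, beta=187/12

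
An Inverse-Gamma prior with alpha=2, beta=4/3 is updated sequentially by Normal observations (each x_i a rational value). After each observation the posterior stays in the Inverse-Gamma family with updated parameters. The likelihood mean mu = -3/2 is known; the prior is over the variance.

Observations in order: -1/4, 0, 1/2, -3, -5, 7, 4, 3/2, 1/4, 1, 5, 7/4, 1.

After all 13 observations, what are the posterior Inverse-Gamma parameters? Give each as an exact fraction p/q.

alpha=17/2, beta=9833/96

obs 1: x=-1/4 → posterior Inverse-Gamma(5/2, 203/96)
obs 2: x=0 → posterior Inverse-Gamma(3, 311/96)
obs 3: x=1/2 → posterior Inverse-Gamma(7/2, 503/96)
obs 4: x=-3 → posterior Inverse-Gamma(4, 611/96)
obs 5: x=-5 → posterior Inverse-Gamma(9/2, 1199/96)
obs 6: x=7 → posterior Inverse-Gamma(5, 4667/96)
obs 7: x=4 → posterior Inverse-Gamma(11/2, 6119/96)
obs 8: x=3/2 → posterior Inverse-Gamma(6, 6551/96)
obs 9: x=1/4 → posterior Inverse-Gamma(13/2, 3349/48)
obs 10: x=1 → posterior Inverse-Gamma(7, 3499/48)
obs 11: x=5 → posterior Inverse-Gamma(15/2, 4513/48)
obs 12: x=7/4 → posterior Inverse-Gamma(8, 9533/96)
obs 13: x=1 → posterior Inverse-Gamma(17/2, 9833/96)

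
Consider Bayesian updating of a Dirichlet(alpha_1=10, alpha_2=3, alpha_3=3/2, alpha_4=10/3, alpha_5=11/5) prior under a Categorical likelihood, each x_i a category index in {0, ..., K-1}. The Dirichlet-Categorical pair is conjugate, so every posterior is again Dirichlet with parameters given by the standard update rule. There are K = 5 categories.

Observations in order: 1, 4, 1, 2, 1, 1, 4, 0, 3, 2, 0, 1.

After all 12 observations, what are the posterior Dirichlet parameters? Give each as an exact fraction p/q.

alpha_1=12, alpha_2=8, alpha_3=7/2, alpha_4=13/3, alpha_5=21/5

obs 1: x=1 → posterior Dirichlet(10, 4, 3/2, 10/3, 11/5)
obs 2: x=4 → posterior Dirichlet(10, 4, 3/2, 10/3, 16/5)
obs 3: x=1 → posterior Dirichlet(10, 5, 3/2, 10/3, 16/5)
obs 4: x=2 → posterior Dirichlet(10, 5, 5/2, 10/3, 16/5)
obs 5: x=1 → posterior Dirichlet(10, 6, 5/2, 10/3, 16/5)
obs 6: x=1 → posterior Dirichlet(10, 7, 5/2, 10/3, 16/5)
obs 7: x=4 → posterior Dirichlet(10, 7, 5/2, 10/3, 21/5)
obs 8: x=0 → posterior Dirichlet(11, 7, 5/2, 10/3, 21/5)
obs 9: x=3 → posterior Dirichlet(11, 7, 5/2, 13/3, 21/5)
obs 10: x=2 → posterior Dirichlet(11, 7, 7/2, 13/3, 21/5)
obs 11: x=0 → posterior Dirichlet(12, 7, 7/2, 13/3, 21/5)
obs 12: x=1 → posterior Dirichlet(12, 8, 7/2, 13/3, 21/5)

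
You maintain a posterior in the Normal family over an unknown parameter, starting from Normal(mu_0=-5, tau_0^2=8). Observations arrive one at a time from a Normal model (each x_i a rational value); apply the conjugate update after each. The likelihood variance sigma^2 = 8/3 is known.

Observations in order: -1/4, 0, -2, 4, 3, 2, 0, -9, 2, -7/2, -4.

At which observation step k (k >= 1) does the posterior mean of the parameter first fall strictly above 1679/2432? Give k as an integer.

k = 6

obs 1: x=-1/4 → posterior Normal(-23/16, 2)
obs 2: x=0 → posterior Normal(-23/28, 8/7)
obs 3: x=-2 → posterior Normal(-47/40, 4/5)
obs 4: x=4 → posterior Normal(1/52, 8/13)
obs 5: x=3 → posterior Normal(37/64, 1/2)
obs 6: x=2 → posterior Normal(61/76, 8/19)
obs 7: x=0 → posterior Normal(61/88, 4/11)
obs 8: x=-9 → posterior Normal(-47/100, 8/25)
obs 9: x=2 → posterior Normal(-23/112, 2/7)
obs 10: x=-7/2 → posterior Normal(-65/124, 8/31)
obs 11: x=-4 → posterior Normal(-113/136, 4/17)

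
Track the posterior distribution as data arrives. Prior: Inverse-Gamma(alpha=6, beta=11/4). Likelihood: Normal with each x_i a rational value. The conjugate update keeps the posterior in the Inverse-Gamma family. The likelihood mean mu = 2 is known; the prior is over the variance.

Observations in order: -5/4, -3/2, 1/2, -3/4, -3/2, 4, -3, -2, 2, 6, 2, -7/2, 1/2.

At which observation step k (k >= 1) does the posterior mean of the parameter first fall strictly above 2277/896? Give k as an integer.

obs 1: x=-5/4 → posterior Inverse-Gamma(13/2, 257/32)
obs 2: x=-3/2 → posterior Inverse-Gamma(7, 453/32)
obs 3: x=1/2 → posterior Inverse-Gamma(15/2, 489/32)
obs 4: x=-3/4 → posterior Inverse-Gamma(8, 305/16)
obs 5: x=-3/2 → posterior Inverse-Gamma(17/2, 403/16)
obs 6: x=4 → posterior Inverse-Gamma(9, 435/16)
obs 7: x=-3 → posterior Inverse-Gamma(19/2, 635/16)
obs 8: x=-2 → posterior Inverse-Gamma(10, 763/16)
obs 9: x=2 → posterior Inverse-Gamma(21/2, 763/16)
obs 10: x=6 → posterior Inverse-Gamma(11, 891/16)
obs 11: x=2 → posterior Inverse-Gamma(23/2, 891/16)
obs 12: x=-7/2 → posterior Inverse-Gamma(12, 1133/16)
obs 13: x=1/2 → posterior Inverse-Gamma(25/2, 1151/16)

k = 4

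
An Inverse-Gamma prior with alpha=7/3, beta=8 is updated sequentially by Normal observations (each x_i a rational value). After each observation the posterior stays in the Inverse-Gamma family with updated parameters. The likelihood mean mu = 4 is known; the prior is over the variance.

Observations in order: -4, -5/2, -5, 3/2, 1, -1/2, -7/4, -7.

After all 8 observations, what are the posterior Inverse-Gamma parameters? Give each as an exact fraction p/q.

obs 1: x=-4 → posterior Inverse-Gamma(17/6, 40)
obs 2: x=-5/2 → posterior Inverse-Gamma(10/3, 489/8)
obs 3: x=-5 → posterior Inverse-Gamma(23/6, 813/8)
obs 4: x=3/2 → posterior Inverse-Gamma(13/3, 419/4)
obs 5: x=1 → posterior Inverse-Gamma(29/6, 437/4)
obs 6: x=-1/2 → posterior Inverse-Gamma(16/3, 955/8)
obs 7: x=-7/4 → posterior Inverse-Gamma(35/6, 4349/32)
obs 8: x=-7 → posterior Inverse-Gamma(19/3, 6285/32)

alpha=19/3, beta=6285/32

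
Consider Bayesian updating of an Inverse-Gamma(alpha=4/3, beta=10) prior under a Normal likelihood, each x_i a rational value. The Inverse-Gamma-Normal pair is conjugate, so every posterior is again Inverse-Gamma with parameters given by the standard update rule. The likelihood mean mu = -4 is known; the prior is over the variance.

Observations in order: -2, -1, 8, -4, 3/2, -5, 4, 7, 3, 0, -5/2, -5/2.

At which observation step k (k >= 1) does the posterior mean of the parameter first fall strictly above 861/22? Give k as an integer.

obs 1: x=-2 → posterior Inverse-Gamma(11/6, 12)
obs 2: x=-1 → posterior Inverse-Gamma(7/3, 33/2)
obs 3: x=8 → posterior Inverse-Gamma(17/6, 177/2)
obs 4: x=-4 → posterior Inverse-Gamma(10/3, 177/2)
obs 5: x=3/2 → posterior Inverse-Gamma(23/6, 829/8)
obs 6: x=-5 → posterior Inverse-Gamma(13/3, 833/8)
obs 7: x=4 → posterior Inverse-Gamma(29/6, 1089/8)
obs 8: x=7 → posterior Inverse-Gamma(16/3, 1573/8)
obs 9: x=3 → posterior Inverse-Gamma(35/6, 1769/8)
obs 10: x=0 → posterior Inverse-Gamma(19/3, 1833/8)
obs 11: x=-5/2 → posterior Inverse-Gamma(41/6, 921/4)
obs 12: x=-5/2 → posterior Inverse-Gamma(22/3, 1851/8)

k = 3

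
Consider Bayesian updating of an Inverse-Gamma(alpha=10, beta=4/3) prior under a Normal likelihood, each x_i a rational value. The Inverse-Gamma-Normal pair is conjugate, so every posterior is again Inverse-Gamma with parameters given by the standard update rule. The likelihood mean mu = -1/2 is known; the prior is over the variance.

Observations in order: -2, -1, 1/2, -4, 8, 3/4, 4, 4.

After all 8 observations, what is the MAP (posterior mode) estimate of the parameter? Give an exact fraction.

6371/1440

obs 1: x=-2 → posterior Inverse-Gamma(21/2, 59/24)
obs 2: x=-1 → posterior Inverse-Gamma(11, 31/12)
obs 3: x=1/2 → posterior Inverse-Gamma(23/2, 37/12)
obs 4: x=-4 → posterior Inverse-Gamma(12, 221/24)
obs 5: x=8 → posterior Inverse-Gamma(25/2, 136/3)
obs 6: x=3/4 → posterior Inverse-Gamma(13, 4427/96)
obs 7: x=4 → posterior Inverse-Gamma(27/2, 5399/96)
obs 8: x=4 → posterior Inverse-Gamma(14, 6371/96)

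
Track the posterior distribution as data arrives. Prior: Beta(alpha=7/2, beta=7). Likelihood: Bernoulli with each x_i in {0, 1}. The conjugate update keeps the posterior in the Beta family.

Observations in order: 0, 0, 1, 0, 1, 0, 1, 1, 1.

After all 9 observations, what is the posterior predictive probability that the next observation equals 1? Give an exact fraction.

obs 1: x=0 → posterior Beta(7/2, 8)
obs 2: x=0 → posterior Beta(7/2, 9)
obs 3: x=1 → posterior Beta(9/2, 9)
obs 4: x=0 → posterior Beta(9/2, 10)
obs 5: x=1 → posterior Beta(11/2, 10)
obs 6: x=0 → posterior Beta(11/2, 11)
obs 7: x=1 → posterior Beta(13/2, 11)
obs 8: x=1 → posterior Beta(15/2, 11)
obs 9: x=1 → posterior Beta(17/2, 11)

17/39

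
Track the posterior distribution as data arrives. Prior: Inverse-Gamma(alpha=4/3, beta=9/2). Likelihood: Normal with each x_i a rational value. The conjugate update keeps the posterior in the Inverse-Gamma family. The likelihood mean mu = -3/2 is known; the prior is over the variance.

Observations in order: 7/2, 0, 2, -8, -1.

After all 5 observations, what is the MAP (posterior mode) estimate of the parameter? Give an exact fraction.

obs 1: x=7/2 → posterior Inverse-Gamma(11/6, 17)
obs 2: x=0 → posterior Inverse-Gamma(7/3, 145/8)
obs 3: x=2 → posterior Inverse-Gamma(17/6, 97/4)
obs 4: x=-8 → posterior Inverse-Gamma(10/3, 363/8)
obs 5: x=-1 → posterior Inverse-Gamma(23/6, 91/2)

273/29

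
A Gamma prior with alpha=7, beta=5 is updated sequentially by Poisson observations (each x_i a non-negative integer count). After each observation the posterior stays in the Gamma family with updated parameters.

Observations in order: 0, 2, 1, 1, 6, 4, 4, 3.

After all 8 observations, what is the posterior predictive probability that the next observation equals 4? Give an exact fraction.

69685682947967470987636560299316895/677640105953568671814349042827132928

obs 1: x=0 → posterior Gamma(7, 6)
obs 2: x=2 → posterior Gamma(9, 7)
obs 3: x=1 → posterior Gamma(10, 8)
obs 4: x=1 → posterior Gamma(11, 9)
obs 5: x=6 → posterior Gamma(17, 10)
obs 6: x=4 → posterior Gamma(21, 11)
obs 7: x=4 → posterior Gamma(25, 12)
obs 8: x=3 → posterior Gamma(28, 13)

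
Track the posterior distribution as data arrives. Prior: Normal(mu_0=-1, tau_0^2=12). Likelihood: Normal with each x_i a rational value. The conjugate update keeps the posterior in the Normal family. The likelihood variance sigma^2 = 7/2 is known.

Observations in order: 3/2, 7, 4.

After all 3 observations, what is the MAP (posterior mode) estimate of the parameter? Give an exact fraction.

obs 1: x=3/2 → posterior Normal(29/31, 84/31)
obs 2: x=7 → posterior Normal(197/55, 84/55)
obs 3: x=4 → posterior Normal(293/79, 84/79)

293/79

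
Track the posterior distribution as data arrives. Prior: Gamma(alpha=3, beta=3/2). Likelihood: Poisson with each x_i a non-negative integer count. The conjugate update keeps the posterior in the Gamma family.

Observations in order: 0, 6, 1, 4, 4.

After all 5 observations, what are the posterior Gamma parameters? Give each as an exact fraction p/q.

obs 1: x=0 → posterior Gamma(3, 5/2)
obs 2: x=6 → posterior Gamma(9, 7/2)
obs 3: x=1 → posterior Gamma(10, 9/2)
obs 4: x=4 → posterior Gamma(14, 11/2)
obs 5: x=4 → posterior Gamma(18, 13/2)

alpha=18, beta=13/2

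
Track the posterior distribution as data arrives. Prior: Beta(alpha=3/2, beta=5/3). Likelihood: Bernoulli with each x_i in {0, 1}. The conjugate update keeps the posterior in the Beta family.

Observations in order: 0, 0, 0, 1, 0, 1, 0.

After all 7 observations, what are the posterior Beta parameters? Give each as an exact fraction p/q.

alpha=7/2, beta=20/3

obs 1: x=0 → posterior Beta(3/2, 8/3)
obs 2: x=0 → posterior Beta(3/2, 11/3)
obs 3: x=0 → posterior Beta(3/2, 14/3)
obs 4: x=1 → posterior Beta(5/2, 14/3)
obs 5: x=0 → posterior Beta(5/2, 17/3)
obs 6: x=1 → posterior Beta(7/2, 17/3)
obs 7: x=0 → posterior Beta(7/2, 20/3)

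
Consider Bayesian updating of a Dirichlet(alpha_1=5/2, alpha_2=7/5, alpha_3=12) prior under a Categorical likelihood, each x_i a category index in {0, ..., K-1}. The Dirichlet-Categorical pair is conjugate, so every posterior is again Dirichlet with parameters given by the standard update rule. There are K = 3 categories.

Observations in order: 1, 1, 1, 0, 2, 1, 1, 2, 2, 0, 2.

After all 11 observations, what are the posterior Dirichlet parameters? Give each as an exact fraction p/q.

alpha_1=9/2, alpha_2=32/5, alpha_3=16

obs 1: x=1 → posterior Dirichlet(5/2, 12/5, 12)
obs 2: x=1 → posterior Dirichlet(5/2, 17/5, 12)
obs 3: x=1 → posterior Dirichlet(5/2, 22/5, 12)
obs 4: x=0 → posterior Dirichlet(7/2, 22/5, 12)
obs 5: x=2 → posterior Dirichlet(7/2, 22/5, 13)
obs 6: x=1 → posterior Dirichlet(7/2, 27/5, 13)
obs 7: x=1 → posterior Dirichlet(7/2, 32/5, 13)
obs 8: x=2 → posterior Dirichlet(7/2, 32/5, 14)
obs 9: x=2 → posterior Dirichlet(7/2, 32/5, 15)
obs 10: x=0 → posterior Dirichlet(9/2, 32/5, 15)
obs 11: x=2 → posterior Dirichlet(9/2, 32/5, 16)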